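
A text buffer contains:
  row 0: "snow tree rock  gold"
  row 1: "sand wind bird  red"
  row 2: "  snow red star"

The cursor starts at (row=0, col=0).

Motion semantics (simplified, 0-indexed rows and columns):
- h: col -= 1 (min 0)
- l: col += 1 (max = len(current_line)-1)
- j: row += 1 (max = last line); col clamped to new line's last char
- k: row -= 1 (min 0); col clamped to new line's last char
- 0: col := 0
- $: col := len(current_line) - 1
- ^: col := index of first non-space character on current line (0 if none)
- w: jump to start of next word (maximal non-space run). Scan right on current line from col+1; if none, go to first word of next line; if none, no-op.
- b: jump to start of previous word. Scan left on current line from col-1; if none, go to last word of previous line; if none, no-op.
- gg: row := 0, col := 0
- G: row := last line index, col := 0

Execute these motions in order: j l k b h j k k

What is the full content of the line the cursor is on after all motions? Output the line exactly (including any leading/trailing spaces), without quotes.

Answer: snow tree rock  gold

Derivation:
After 1 (j): row=1 col=0 char='s'
After 2 (l): row=1 col=1 char='a'
After 3 (k): row=0 col=1 char='n'
After 4 (b): row=0 col=0 char='s'
After 5 (h): row=0 col=0 char='s'
After 6 (j): row=1 col=0 char='s'
After 7 (k): row=0 col=0 char='s'
After 8 (k): row=0 col=0 char='s'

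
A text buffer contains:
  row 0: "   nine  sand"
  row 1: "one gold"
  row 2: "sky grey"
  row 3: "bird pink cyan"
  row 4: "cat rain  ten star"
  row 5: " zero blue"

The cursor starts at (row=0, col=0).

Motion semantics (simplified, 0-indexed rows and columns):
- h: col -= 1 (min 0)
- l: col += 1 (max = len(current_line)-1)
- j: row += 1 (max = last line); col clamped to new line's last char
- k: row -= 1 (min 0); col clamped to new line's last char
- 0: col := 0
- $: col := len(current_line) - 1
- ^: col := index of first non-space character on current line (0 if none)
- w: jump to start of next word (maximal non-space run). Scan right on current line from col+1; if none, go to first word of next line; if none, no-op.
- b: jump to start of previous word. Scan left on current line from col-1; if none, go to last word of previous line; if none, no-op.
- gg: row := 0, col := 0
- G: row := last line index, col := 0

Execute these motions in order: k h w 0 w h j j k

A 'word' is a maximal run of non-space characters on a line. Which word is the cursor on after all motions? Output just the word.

After 1 (k): row=0 col=0 char='_'
After 2 (h): row=0 col=0 char='_'
After 3 (w): row=0 col=3 char='n'
After 4 (0): row=0 col=0 char='_'
After 5 (w): row=0 col=3 char='n'
After 6 (h): row=0 col=2 char='_'
After 7 (j): row=1 col=2 char='e'
After 8 (j): row=2 col=2 char='y'
After 9 (k): row=1 col=2 char='e'

Answer: one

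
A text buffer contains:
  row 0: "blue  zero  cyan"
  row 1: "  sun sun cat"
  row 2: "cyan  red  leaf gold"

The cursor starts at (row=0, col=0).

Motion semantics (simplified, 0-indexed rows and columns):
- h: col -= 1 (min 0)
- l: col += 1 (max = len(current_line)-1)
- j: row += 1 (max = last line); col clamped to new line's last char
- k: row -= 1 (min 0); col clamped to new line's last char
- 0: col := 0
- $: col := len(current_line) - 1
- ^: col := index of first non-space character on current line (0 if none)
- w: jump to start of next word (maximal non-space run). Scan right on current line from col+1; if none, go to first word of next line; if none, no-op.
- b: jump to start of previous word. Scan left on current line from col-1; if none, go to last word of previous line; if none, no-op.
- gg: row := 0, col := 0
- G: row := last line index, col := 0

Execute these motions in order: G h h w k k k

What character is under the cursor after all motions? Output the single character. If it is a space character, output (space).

After 1 (G): row=2 col=0 char='c'
After 2 (h): row=2 col=0 char='c'
After 3 (h): row=2 col=0 char='c'
After 4 (w): row=2 col=6 char='r'
After 5 (k): row=1 col=6 char='s'
After 6 (k): row=0 col=6 char='z'
After 7 (k): row=0 col=6 char='z'

Answer: z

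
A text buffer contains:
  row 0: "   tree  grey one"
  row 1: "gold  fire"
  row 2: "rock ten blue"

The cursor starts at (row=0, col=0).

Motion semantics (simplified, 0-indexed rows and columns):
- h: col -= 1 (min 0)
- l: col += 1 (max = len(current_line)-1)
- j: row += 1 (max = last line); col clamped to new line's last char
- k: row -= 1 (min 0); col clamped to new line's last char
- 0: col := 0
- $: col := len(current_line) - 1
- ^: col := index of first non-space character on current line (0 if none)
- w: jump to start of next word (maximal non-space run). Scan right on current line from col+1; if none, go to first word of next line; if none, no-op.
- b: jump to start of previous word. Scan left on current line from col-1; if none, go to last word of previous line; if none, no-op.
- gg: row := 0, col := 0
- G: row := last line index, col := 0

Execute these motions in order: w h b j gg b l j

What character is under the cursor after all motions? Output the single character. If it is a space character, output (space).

After 1 (w): row=0 col=3 char='t'
After 2 (h): row=0 col=2 char='_'
After 3 (b): row=0 col=2 char='_'
After 4 (j): row=1 col=2 char='l'
After 5 (gg): row=0 col=0 char='_'
After 6 (b): row=0 col=0 char='_'
After 7 (l): row=0 col=1 char='_'
After 8 (j): row=1 col=1 char='o'

Answer: o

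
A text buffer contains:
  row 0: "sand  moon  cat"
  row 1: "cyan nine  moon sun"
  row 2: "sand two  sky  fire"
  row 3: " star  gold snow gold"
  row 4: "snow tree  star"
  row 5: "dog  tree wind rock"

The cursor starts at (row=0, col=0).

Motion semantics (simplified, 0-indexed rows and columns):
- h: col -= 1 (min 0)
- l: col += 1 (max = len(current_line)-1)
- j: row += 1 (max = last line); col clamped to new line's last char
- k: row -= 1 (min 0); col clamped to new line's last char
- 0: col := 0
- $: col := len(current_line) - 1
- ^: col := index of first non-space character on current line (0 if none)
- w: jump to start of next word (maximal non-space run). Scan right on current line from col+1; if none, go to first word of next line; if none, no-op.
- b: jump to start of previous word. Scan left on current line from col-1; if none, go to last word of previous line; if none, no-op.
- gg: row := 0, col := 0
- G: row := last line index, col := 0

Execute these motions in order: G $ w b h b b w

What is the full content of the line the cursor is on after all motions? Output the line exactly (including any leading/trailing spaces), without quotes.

Answer: dog  tree wind rock

Derivation:
After 1 (G): row=5 col=0 char='d'
After 2 ($): row=5 col=18 char='k'
After 3 (w): row=5 col=18 char='k'
After 4 (b): row=5 col=15 char='r'
After 5 (h): row=5 col=14 char='_'
After 6 (b): row=5 col=10 char='w'
After 7 (b): row=5 col=5 char='t'
After 8 (w): row=5 col=10 char='w'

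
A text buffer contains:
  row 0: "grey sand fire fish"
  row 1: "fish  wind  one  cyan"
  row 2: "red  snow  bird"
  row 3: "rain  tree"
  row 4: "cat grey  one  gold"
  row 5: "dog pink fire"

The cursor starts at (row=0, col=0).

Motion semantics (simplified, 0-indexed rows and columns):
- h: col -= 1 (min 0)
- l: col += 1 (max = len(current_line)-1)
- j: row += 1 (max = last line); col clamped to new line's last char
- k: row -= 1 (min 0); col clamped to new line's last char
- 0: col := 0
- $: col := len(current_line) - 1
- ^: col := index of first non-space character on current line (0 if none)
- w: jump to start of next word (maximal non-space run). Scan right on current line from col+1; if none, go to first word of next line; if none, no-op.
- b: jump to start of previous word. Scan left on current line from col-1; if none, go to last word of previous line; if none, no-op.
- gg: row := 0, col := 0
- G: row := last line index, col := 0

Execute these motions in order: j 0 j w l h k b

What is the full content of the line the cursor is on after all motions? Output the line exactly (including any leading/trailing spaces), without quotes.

Answer: fish  wind  one  cyan

Derivation:
After 1 (j): row=1 col=0 char='f'
After 2 (0): row=1 col=0 char='f'
After 3 (j): row=2 col=0 char='r'
After 4 (w): row=2 col=5 char='s'
After 5 (l): row=2 col=6 char='n'
After 6 (h): row=2 col=5 char='s'
After 7 (k): row=1 col=5 char='_'
After 8 (b): row=1 col=0 char='f'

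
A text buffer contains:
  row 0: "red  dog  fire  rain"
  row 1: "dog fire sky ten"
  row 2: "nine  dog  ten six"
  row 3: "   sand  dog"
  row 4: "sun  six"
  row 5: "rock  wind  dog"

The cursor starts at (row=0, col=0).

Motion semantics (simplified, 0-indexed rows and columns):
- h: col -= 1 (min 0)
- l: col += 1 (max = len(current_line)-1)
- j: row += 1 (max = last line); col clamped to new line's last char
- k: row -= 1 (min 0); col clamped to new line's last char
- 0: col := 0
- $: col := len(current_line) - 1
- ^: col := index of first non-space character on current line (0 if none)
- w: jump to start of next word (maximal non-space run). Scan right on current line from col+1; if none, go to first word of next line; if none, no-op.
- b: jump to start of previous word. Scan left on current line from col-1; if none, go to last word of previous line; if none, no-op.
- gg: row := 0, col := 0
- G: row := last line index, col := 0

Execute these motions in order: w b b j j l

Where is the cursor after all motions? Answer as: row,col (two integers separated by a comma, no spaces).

Answer: 2,1

Derivation:
After 1 (w): row=0 col=5 char='d'
After 2 (b): row=0 col=0 char='r'
After 3 (b): row=0 col=0 char='r'
After 4 (j): row=1 col=0 char='d'
After 5 (j): row=2 col=0 char='n'
After 6 (l): row=2 col=1 char='i'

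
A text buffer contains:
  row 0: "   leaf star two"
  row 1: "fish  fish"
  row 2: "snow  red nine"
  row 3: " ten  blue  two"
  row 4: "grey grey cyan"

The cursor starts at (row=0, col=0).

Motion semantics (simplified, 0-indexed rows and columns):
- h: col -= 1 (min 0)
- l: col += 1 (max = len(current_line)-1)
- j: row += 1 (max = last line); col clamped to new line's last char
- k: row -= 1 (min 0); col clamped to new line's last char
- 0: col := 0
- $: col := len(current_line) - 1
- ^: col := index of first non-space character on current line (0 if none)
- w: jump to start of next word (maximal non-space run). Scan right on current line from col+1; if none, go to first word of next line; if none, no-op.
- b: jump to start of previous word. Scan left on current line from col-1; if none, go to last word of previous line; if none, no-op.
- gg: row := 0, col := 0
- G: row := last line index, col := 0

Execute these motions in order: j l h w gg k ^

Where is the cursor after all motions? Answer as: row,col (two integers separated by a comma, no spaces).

After 1 (j): row=1 col=0 char='f'
After 2 (l): row=1 col=1 char='i'
After 3 (h): row=1 col=0 char='f'
After 4 (w): row=1 col=6 char='f'
After 5 (gg): row=0 col=0 char='_'
After 6 (k): row=0 col=0 char='_'
After 7 (^): row=0 col=3 char='l'

Answer: 0,3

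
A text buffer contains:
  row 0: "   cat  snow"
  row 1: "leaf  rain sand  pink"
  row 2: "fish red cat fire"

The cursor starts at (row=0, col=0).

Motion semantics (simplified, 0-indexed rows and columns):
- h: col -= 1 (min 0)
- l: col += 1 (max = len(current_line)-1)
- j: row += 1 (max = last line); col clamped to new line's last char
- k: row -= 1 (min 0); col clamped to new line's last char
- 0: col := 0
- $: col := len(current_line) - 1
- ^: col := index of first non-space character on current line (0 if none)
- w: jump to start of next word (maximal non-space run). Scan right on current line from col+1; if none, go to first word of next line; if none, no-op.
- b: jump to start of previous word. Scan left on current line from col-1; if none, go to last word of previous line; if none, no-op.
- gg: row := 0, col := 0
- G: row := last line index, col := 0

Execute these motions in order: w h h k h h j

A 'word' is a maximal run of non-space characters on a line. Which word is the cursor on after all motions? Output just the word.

Answer: leaf

Derivation:
After 1 (w): row=0 col=3 char='c'
After 2 (h): row=0 col=2 char='_'
After 3 (h): row=0 col=1 char='_'
After 4 (k): row=0 col=1 char='_'
After 5 (h): row=0 col=0 char='_'
After 6 (h): row=0 col=0 char='_'
After 7 (j): row=1 col=0 char='l'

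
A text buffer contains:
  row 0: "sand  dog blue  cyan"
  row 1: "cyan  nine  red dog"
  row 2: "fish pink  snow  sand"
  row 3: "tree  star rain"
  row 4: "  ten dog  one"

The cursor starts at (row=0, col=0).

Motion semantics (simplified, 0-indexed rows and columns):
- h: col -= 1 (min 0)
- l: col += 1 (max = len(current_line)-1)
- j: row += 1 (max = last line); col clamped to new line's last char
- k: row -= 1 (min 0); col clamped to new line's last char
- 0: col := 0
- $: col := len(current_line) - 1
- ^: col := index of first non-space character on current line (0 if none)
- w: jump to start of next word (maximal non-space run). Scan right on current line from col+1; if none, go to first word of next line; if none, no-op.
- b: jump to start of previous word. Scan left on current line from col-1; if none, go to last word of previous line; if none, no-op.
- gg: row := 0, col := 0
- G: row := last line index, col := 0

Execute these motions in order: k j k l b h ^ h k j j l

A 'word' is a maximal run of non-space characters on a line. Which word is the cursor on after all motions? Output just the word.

After 1 (k): row=0 col=0 char='s'
After 2 (j): row=1 col=0 char='c'
After 3 (k): row=0 col=0 char='s'
After 4 (l): row=0 col=1 char='a'
After 5 (b): row=0 col=0 char='s'
After 6 (h): row=0 col=0 char='s'
After 7 (^): row=0 col=0 char='s'
After 8 (h): row=0 col=0 char='s'
After 9 (k): row=0 col=0 char='s'
After 10 (j): row=1 col=0 char='c'
After 11 (j): row=2 col=0 char='f'
After 12 (l): row=2 col=1 char='i'

Answer: fish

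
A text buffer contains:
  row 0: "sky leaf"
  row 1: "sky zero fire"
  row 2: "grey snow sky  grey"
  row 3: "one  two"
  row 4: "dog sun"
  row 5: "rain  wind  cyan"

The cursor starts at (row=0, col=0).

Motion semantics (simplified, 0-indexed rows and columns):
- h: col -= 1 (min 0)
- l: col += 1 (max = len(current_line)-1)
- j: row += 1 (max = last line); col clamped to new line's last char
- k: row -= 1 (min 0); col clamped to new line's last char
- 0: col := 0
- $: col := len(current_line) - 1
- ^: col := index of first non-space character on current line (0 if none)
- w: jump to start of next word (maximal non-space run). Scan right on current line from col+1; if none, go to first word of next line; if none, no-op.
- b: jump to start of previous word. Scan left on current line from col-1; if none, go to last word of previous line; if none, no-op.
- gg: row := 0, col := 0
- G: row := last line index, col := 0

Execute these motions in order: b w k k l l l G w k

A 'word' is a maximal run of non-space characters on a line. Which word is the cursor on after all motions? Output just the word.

Answer: sun

Derivation:
After 1 (b): row=0 col=0 char='s'
After 2 (w): row=0 col=4 char='l'
After 3 (k): row=0 col=4 char='l'
After 4 (k): row=0 col=4 char='l'
After 5 (l): row=0 col=5 char='e'
After 6 (l): row=0 col=6 char='a'
After 7 (l): row=0 col=7 char='f'
After 8 (G): row=5 col=0 char='r'
After 9 (w): row=5 col=6 char='w'
After 10 (k): row=4 col=6 char='n'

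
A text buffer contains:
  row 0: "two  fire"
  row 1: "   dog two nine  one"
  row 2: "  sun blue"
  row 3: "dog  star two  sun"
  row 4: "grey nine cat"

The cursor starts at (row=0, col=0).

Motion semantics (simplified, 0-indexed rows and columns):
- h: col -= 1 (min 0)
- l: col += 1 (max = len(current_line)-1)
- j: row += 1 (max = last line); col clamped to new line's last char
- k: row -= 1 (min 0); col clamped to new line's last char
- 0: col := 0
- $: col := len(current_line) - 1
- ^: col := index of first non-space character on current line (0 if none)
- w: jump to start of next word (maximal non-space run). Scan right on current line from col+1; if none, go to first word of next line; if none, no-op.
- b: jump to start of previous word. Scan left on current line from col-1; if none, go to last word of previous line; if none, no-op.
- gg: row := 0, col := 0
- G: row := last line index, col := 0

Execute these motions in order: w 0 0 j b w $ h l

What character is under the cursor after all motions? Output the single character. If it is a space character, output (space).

After 1 (w): row=0 col=5 char='f'
After 2 (0): row=0 col=0 char='t'
After 3 (0): row=0 col=0 char='t'
After 4 (j): row=1 col=0 char='_'
After 5 (b): row=0 col=5 char='f'
After 6 (w): row=1 col=3 char='d'
After 7 ($): row=1 col=19 char='e'
After 8 (h): row=1 col=18 char='n'
After 9 (l): row=1 col=19 char='e'

Answer: e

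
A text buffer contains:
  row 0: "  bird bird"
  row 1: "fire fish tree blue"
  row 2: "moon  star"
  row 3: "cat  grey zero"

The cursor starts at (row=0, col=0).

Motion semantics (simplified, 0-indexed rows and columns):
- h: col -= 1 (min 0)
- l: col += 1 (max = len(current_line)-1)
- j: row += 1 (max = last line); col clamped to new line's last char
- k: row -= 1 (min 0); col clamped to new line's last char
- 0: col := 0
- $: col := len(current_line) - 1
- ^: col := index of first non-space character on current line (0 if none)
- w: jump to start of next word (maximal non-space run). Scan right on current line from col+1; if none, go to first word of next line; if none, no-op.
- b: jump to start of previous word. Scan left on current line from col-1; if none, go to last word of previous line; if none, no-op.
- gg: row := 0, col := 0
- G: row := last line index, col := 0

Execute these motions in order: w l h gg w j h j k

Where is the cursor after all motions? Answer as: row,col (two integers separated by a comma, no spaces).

After 1 (w): row=0 col=2 char='b'
After 2 (l): row=0 col=3 char='i'
After 3 (h): row=0 col=2 char='b'
After 4 (gg): row=0 col=0 char='_'
After 5 (w): row=0 col=2 char='b'
After 6 (j): row=1 col=2 char='r'
After 7 (h): row=1 col=1 char='i'
After 8 (j): row=2 col=1 char='o'
After 9 (k): row=1 col=1 char='i'

Answer: 1,1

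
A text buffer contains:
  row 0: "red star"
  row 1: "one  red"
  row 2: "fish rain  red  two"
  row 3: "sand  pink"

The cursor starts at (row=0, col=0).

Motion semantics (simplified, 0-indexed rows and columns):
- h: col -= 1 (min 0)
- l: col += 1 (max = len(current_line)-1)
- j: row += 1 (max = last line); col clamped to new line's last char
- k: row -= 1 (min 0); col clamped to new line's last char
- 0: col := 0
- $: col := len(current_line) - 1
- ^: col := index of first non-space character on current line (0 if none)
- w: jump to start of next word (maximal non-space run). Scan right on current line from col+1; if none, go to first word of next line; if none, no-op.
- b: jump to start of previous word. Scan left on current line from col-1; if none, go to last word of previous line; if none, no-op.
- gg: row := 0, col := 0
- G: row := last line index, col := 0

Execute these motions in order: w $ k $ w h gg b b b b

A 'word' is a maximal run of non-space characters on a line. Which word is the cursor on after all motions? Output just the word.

Answer: red

Derivation:
After 1 (w): row=0 col=4 char='s'
After 2 ($): row=0 col=7 char='r'
After 3 (k): row=0 col=7 char='r'
After 4 ($): row=0 col=7 char='r'
After 5 (w): row=1 col=0 char='o'
After 6 (h): row=1 col=0 char='o'
After 7 (gg): row=0 col=0 char='r'
After 8 (b): row=0 col=0 char='r'
After 9 (b): row=0 col=0 char='r'
After 10 (b): row=0 col=0 char='r'
After 11 (b): row=0 col=0 char='r'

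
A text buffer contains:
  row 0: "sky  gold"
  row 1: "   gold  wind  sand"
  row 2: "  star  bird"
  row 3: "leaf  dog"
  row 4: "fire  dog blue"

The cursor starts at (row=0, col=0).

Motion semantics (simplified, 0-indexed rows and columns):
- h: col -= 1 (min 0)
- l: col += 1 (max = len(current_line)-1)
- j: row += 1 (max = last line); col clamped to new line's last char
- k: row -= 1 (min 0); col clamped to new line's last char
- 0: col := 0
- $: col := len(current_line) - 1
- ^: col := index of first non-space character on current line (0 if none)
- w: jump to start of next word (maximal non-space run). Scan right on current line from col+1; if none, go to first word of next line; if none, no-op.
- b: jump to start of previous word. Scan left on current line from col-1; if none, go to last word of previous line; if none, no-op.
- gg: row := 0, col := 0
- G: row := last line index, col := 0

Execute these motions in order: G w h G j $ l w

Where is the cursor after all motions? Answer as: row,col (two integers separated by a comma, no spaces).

Answer: 4,13

Derivation:
After 1 (G): row=4 col=0 char='f'
After 2 (w): row=4 col=6 char='d'
After 3 (h): row=4 col=5 char='_'
After 4 (G): row=4 col=0 char='f'
After 5 (j): row=4 col=0 char='f'
After 6 ($): row=4 col=13 char='e'
After 7 (l): row=4 col=13 char='e'
After 8 (w): row=4 col=13 char='e'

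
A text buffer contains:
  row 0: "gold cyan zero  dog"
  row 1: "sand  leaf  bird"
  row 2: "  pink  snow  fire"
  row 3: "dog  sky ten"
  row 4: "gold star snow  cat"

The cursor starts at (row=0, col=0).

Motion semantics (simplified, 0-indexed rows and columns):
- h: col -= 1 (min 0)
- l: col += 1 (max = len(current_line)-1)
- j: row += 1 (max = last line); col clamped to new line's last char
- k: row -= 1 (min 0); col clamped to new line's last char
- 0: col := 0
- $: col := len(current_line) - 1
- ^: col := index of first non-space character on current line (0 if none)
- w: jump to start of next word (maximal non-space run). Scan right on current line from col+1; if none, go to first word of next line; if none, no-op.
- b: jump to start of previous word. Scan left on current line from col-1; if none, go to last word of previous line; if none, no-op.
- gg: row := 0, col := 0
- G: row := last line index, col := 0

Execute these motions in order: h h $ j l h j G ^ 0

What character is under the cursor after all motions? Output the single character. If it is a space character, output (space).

Answer: g

Derivation:
After 1 (h): row=0 col=0 char='g'
After 2 (h): row=0 col=0 char='g'
After 3 ($): row=0 col=18 char='g'
After 4 (j): row=1 col=15 char='d'
After 5 (l): row=1 col=15 char='d'
After 6 (h): row=1 col=14 char='r'
After 7 (j): row=2 col=14 char='f'
After 8 (G): row=4 col=0 char='g'
After 9 (^): row=4 col=0 char='g'
After 10 (0): row=4 col=0 char='g'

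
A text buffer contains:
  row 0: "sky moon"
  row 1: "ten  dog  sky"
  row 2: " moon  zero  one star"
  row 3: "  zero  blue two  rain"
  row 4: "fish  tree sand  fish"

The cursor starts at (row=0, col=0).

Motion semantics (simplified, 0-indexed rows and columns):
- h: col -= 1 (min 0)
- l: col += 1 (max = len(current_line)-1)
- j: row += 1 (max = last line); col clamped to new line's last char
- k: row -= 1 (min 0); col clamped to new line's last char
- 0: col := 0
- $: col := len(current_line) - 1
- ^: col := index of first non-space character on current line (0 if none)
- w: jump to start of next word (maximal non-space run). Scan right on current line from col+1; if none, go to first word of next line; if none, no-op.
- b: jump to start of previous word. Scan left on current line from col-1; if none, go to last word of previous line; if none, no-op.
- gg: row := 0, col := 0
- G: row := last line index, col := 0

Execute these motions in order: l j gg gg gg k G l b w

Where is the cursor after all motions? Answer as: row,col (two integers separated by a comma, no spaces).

Answer: 4,6

Derivation:
After 1 (l): row=0 col=1 char='k'
After 2 (j): row=1 col=1 char='e'
After 3 (gg): row=0 col=0 char='s'
After 4 (gg): row=0 col=0 char='s'
After 5 (gg): row=0 col=0 char='s'
After 6 (k): row=0 col=0 char='s'
After 7 (G): row=4 col=0 char='f'
After 8 (l): row=4 col=1 char='i'
After 9 (b): row=4 col=0 char='f'
After 10 (w): row=4 col=6 char='t'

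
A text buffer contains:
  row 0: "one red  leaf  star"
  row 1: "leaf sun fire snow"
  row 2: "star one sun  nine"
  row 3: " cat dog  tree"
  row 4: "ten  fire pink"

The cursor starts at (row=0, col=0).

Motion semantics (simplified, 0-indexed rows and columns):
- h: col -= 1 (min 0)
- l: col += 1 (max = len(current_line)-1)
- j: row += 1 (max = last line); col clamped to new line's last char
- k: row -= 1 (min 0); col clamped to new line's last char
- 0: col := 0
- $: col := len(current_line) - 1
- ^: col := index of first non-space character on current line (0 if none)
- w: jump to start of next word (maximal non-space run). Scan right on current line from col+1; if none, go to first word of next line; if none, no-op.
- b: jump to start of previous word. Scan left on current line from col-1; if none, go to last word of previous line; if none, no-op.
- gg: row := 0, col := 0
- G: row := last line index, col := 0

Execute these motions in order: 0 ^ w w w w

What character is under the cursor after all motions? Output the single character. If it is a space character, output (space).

Answer: l

Derivation:
After 1 (0): row=0 col=0 char='o'
After 2 (^): row=0 col=0 char='o'
After 3 (w): row=0 col=4 char='r'
After 4 (w): row=0 col=9 char='l'
After 5 (w): row=0 col=15 char='s'
After 6 (w): row=1 col=0 char='l'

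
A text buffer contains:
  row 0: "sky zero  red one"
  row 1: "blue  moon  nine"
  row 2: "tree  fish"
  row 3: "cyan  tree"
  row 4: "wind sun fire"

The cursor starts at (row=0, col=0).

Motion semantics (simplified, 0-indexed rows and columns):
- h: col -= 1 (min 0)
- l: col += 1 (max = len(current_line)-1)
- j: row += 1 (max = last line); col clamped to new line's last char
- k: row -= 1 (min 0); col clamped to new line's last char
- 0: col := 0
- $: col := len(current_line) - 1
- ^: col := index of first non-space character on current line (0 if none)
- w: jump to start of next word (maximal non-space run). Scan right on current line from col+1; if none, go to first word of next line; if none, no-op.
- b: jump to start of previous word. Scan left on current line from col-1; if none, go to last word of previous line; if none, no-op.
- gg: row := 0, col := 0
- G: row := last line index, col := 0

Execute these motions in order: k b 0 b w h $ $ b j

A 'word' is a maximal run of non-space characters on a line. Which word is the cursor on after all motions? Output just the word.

After 1 (k): row=0 col=0 char='s'
After 2 (b): row=0 col=0 char='s'
After 3 (0): row=0 col=0 char='s'
After 4 (b): row=0 col=0 char='s'
After 5 (w): row=0 col=4 char='z'
After 6 (h): row=0 col=3 char='_'
After 7 ($): row=0 col=16 char='e'
After 8 ($): row=0 col=16 char='e'
After 9 (b): row=0 col=14 char='o'
After 10 (j): row=1 col=14 char='n'

Answer: nine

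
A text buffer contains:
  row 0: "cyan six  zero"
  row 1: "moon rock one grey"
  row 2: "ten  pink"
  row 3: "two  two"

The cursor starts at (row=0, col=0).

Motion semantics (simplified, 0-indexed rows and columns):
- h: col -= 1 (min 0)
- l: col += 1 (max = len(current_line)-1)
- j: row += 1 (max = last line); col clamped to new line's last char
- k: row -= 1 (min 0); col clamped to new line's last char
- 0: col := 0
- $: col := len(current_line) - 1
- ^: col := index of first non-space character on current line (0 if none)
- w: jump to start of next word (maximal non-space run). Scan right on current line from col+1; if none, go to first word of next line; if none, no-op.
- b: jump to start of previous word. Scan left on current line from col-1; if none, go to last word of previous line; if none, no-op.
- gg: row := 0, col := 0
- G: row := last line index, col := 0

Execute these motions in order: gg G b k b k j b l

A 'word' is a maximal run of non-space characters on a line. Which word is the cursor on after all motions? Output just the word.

Answer: zero

Derivation:
After 1 (gg): row=0 col=0 char='c'
After 2 (G): row=3 col=0 char='t'
After 3 (b): row=2 col=5 char='p'
After 4 (k): row=1 col=5 char='r'
After 5 (b): row=1 col=0 char='m'
After 6 (k): row=0 col=0 char='c'
After 7 (j): row=1 col=0 char='m'
After 8 (b): row=0 col=10 char='z'
After 9 (l): row=0 col=11 char='e'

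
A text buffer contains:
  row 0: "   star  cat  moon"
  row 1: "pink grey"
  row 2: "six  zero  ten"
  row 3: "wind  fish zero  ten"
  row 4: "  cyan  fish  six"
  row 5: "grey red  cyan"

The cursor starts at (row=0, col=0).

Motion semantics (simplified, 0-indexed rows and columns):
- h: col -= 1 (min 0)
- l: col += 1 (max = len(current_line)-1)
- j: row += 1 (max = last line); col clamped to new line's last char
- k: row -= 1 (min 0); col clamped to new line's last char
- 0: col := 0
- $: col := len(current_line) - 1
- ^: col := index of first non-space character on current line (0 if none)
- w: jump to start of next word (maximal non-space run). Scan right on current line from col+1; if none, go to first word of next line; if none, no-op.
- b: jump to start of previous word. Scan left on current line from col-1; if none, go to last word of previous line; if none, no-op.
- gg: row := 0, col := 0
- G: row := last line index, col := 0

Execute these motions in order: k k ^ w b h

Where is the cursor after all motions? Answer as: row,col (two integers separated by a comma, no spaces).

After 1 (k): row=0 col=0 char='_'
After 2 (k): row=0 col=0 char='_'
After 3 (^): row=0 col=3 char='s'
After 4 (w): row=0 col=9 char='c'
After 5 (b): row=0 col=3 char='s'
After 6 (h): row=0 col=2 char='_'

Answer: 0,2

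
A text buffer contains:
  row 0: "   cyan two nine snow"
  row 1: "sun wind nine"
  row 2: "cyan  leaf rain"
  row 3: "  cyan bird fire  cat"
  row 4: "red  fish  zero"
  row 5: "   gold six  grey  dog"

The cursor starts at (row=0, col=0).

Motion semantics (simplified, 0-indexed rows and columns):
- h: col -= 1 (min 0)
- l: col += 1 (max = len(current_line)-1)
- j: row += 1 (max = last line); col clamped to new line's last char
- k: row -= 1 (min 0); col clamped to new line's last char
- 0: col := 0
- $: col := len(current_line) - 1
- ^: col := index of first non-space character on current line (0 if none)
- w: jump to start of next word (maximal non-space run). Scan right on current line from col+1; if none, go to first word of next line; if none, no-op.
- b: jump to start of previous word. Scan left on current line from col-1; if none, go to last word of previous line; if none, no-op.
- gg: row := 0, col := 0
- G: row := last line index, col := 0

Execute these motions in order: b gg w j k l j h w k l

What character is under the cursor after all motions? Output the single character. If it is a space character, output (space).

After 1 (b): row=0 col=0 char='_'
After 2 (gg): row=0 col=0 char='_'
After 3 (w): row=0 col=3 char='c'
After 4 (j): row=1 col=3 char='_'
After 5 (k): row=0 col=3 char='c'
After 6 (l): row=0 col=4 char='y'
After 7 (j): row=1 col=4 char='w'
After 8 (h): row=1 col=3 char='_'
After 9 (w): row=1 col=4 char='w'
After 10 (k): row=0 col=4 char='y'
After 11 (l): row=0 col=5 char='a'

Answer: a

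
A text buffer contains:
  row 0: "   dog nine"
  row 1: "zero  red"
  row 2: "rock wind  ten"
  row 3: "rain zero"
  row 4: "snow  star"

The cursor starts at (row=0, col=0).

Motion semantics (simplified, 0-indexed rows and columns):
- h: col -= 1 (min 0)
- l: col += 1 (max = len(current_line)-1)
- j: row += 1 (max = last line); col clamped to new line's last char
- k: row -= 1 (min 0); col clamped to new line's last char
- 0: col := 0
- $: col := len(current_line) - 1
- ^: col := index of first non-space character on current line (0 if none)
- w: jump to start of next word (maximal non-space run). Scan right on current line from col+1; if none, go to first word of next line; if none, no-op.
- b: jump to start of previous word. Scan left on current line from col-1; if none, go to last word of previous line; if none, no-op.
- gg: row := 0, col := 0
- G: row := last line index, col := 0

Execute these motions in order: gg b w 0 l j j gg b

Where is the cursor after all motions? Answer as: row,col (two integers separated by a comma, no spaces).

After 1 (gg): row=0 col=0 char='_'
After 2 (b): row=0 col=0 char='_'
After 3 (w): row=0 col=3 char='d'
After 4 (0): row=0 col=0 char='_'
After 5 (l): row=0 col=1 char='_'
After 6 (j): row=1 col=1 char='e'
After 7 (j): row=2 col=1 char='o'
After 8 (gg): row=0 col=0 char='_'
After 9 (b): row=0 col=0 char='_'

Answer: 0,0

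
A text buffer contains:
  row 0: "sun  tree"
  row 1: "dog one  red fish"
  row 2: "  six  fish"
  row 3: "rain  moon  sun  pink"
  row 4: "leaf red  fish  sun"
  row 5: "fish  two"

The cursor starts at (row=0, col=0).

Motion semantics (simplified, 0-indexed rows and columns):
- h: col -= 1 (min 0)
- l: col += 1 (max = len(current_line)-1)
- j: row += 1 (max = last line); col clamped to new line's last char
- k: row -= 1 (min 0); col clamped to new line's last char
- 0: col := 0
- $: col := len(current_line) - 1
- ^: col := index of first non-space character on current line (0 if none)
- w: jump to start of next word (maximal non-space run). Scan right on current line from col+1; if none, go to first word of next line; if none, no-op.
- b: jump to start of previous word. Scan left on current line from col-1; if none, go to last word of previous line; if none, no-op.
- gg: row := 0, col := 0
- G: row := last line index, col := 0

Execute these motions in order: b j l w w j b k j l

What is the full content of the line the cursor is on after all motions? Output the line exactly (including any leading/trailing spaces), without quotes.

Answer:   six  fish

Derivation:
After 1 (b): row=0 col=0 char='s'
After 2 (j): row=1 col=0 char='d'
After 3 (l): row=1 col=1 char='o'
After 4 (w): row=1 col=4 char='o'
After 5 (w): row=1 col=9 char='r'
After 6 (j): row=2 col=9 char='s'
After 7 (b): row=2 col=7 char='f'
After 8 (k): row=1 col=7 char='_'
After 9 (j): row=2 col=7 char='f'
After 10 (l): row=2 col=8 char='i'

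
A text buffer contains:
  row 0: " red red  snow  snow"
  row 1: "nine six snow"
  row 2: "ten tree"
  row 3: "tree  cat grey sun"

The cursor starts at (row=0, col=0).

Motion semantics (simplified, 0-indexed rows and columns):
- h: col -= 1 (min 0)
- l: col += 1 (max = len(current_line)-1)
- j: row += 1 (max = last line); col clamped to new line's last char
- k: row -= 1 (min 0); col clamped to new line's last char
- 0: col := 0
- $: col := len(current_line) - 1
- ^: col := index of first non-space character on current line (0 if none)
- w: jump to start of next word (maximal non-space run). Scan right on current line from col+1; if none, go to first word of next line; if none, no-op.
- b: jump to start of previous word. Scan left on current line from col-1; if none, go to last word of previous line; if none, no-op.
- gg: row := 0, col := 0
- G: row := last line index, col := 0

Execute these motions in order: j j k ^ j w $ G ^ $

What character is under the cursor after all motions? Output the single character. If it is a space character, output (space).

Answer: n

Derivation:
After 1 (j): row=1 col=0 char='n'
After 2 (j): row=2 col=0 char='t'
After 3 (k): row=1 col=0 char='n'
After 4 (^): row=1 col=0 char='n'
After 5 (j): row=2 col=0 char='t'
After 6 (w): row=2 col=4 char='t'
After 7 ($): row=2 col=7 char='e'
After 8 (G): row=3 col=0 char='t'
After 9 (^): row=3 col=0 char='t'
After 10 ($): row=3 col=17 char='n'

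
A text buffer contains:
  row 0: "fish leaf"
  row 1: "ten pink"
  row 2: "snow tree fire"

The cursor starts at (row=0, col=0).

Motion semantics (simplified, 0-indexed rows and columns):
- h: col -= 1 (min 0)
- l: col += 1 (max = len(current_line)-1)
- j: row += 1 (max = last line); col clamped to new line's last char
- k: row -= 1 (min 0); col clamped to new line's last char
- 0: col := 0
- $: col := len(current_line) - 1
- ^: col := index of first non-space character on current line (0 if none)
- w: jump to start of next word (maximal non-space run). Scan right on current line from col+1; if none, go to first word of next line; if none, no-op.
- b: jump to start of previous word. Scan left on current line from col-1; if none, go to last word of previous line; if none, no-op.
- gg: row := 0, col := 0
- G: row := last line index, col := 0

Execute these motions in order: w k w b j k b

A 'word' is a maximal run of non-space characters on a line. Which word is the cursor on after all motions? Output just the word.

Answer: fish

Derivation:
After 1 (w): row=0 col=5 char='l'
After 2 (k): row=0 col=5 char='l'
After 3 (w): row=1 col=0 char='t'
After 4 (b): row=0 col=5 char='l'
After 5 (j): row=1 col=5 char='i'
After 6 (k): row=0 col=5 char='l'
After 7 (b): row=0 col=0 char='f'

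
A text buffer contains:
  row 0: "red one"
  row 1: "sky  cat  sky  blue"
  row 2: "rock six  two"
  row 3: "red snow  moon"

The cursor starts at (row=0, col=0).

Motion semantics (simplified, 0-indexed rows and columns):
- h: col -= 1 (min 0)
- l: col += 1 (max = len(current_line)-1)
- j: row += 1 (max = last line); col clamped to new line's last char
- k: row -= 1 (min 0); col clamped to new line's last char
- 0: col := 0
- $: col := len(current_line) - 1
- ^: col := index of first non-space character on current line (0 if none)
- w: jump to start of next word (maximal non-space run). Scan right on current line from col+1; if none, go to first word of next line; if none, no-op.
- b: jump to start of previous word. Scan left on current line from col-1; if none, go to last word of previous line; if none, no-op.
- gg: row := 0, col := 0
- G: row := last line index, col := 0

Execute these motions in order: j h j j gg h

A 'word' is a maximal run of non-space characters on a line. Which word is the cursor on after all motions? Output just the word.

After 1 (j): row=1 col=0 char='s'
After 2 (h): row=1 col=0 char='s'
After 3 (j): row=2 col=0 char='r'
After 4 (j): row=3 col=0 char='r'
After 5 (gg): row=0 col=0 char='r'
After 6 (h): row=0 col=0 char='r'

Answer: red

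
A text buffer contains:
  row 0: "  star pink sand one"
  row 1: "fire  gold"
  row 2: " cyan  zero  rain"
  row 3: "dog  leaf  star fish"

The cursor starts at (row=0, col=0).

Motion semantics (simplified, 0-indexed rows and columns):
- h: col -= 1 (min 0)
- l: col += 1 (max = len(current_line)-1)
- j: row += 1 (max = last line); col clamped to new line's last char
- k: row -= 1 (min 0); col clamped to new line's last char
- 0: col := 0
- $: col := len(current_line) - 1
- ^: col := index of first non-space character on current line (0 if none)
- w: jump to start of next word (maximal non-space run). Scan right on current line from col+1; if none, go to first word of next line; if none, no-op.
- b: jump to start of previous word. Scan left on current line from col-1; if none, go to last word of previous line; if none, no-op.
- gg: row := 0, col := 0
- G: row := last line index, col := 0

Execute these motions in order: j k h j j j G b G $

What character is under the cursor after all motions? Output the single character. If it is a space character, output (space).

After 1 (j): row=1 col=0 char='f'
After 2 (k): row=0 col=0 char='_'
After 3 (h): row=0 col=0 char='_'
After 4 (j): row=1 col=0 char='f'
After 5 (j): row=2 col=0 char='_'
After 6 (j): row=3 col=0 char='d'
After 7 (G): row=3 col=0 char='d'
After 8 (b): row=2 col=13 char='r'
After 9 (G): row=3 col=0 char='d'
After 10 ($): row=3 col=19 char='h'

Answer: h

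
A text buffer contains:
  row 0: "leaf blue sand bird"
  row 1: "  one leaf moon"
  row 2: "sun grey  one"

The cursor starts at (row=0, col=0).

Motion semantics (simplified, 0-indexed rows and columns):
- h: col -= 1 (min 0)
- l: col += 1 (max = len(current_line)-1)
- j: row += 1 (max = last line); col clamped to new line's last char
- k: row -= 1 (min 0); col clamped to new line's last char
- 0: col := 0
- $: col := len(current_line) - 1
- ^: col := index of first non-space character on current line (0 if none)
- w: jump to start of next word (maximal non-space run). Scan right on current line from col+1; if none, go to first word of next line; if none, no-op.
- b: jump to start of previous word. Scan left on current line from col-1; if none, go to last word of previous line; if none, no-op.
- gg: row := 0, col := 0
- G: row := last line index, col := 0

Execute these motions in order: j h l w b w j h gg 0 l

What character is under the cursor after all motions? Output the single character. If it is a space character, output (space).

Answer: e

Derivation:
After 1 (j): row=1 col=0 char='_'
After 2 (h): row=1 col=0 char='_'
After 3 (l): row=1 col=1 char='_'
After 4 (w): row=1 col=2 char='o'
After 5 (b): row=0 col=15 char='b'
After 6 (w): row=1 col=2 char='o'
After 7 (j): row=2 col=2 char='n'
After 8 (h): row=2 col=1 char='u'
After 9 (gg): row=0 col=0 char='l'
After 10 (0): row=0 col=0 char='l'
After 11 (l): row=0 col=1 char='e'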